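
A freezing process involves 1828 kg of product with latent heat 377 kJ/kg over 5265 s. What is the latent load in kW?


Q_lat = m * h_fg / t
Q_lat = 1828 * 377 / 5265
Q_lat = 130.89 kW

130.89


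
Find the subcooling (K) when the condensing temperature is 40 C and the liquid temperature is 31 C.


Subcooling = T_cond - T_liquid
Subcooling = 40 - 31
Subcooling = 9 K

9


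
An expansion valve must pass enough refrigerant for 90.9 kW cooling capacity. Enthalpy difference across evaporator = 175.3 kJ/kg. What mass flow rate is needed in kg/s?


m_dot = Q / dh
m_dot = 90.9 / 175.3
m_dot = 0.5185 kg/s

0.5185


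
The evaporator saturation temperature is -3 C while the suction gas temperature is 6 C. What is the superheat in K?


Superheat = T_suction - T_evap
Superheat = 6 - (-3)
Superheat = 9 K

9


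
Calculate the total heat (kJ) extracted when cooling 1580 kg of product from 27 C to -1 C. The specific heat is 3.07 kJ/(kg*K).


dT = 27 - (-1) = 28 K
Q = m * cp * dT = 1580 * 3.07 * 28
Q = 135817 kJ

135817


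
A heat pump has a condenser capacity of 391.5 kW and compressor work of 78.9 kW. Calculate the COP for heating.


COP_hp = Q_cond / W
COP_hp = 391.5 / 78.9
COP_hp = 4.962

4.962


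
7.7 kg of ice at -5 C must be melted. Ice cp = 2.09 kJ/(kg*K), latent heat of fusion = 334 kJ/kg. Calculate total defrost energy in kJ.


Sensible heat = cp * dT = 2.09 * 5 = 10.45 kJ/kg
Total per kg = 10.45 + 334 = 344.45 kJ/kg
Q = m * total = 7.7 * 344.45
Q = 2652.3 kJ

2652.3


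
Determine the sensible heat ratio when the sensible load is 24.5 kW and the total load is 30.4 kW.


SHR = Q_sensible / Q_total
SHR = 24.5 / 30.4
SHR = 0.806

0.806


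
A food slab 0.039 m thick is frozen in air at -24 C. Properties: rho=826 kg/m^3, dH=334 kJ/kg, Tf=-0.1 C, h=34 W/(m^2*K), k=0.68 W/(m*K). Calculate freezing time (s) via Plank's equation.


dT = -0.1 - (-24) = 23.9 K
term1 = a/(2h) = 0.039/(2*34) = 0.0005735294118
term2 = a^2/(8k) = 0.039^2/(8*0.68) = 0.0002795955882
t = rho*dH*1000/dT * (term1 + term2)
t = 826*334*1000/23.9 * (0.0005735294118 + 0.0002795955882)
t = 9848 s

9848


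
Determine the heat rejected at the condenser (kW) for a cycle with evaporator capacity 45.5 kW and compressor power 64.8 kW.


Q_cond = Q_evap + W
Q_cond = 45.5 + 64.8
Q_cond = 110.3 kW

110.3


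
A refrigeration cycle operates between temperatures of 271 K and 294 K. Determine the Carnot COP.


dT = 294 - 271 = 23 K
COP_carnot = T_cold / dT = 271 / 23
COP_carnot = 11.783

11.783


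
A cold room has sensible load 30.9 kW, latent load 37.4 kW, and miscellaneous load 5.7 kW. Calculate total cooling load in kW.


Q_total = Q_s + Q_l + Q_misc
Q_total = 30.9 + 37.4 + 5.7
Q_total = 74.0 kW

74.0


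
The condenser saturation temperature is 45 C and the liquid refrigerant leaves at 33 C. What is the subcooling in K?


Subcooling = T_cond - T_liquid
Subcooling = 45 - 33
Subcooling = 12 K

12


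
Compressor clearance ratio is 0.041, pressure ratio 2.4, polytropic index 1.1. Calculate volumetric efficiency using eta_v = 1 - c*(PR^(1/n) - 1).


PR^(1/n) = 2.4^(1/1.1) = 2.21639205
eta_v = 1 - 0.041 * (2.21639205 - 1)
eta_v = 0.9501

0.9501


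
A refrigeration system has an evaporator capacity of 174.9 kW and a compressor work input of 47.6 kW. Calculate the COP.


COP = Q_evap / W
COP = 174.9 / 47.6
COP = 3.674

3.674


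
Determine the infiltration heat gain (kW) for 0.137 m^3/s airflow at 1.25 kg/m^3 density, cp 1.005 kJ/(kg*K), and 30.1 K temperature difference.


Q = V_dot * rho * cp * dT
Q = 0.137 * 1.25 * 1.005 * 30.1
Q = 5.18 kW

5.18


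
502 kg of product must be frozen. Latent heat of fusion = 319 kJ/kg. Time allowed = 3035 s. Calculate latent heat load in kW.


Q_lat = m * h_fg / t
Q_lat = 502 * 319 / 3035
Q_lat = 52.76 kW

52.76


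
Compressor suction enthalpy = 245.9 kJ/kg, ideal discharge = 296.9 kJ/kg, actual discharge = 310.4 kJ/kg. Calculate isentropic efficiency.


dh_ideal = 296.9 - 245.9 = 51.0 kJ/kg
dh_actual = 310.4 - 245.9 = 64.5 kJ/kg
eta_s = dh_ideal / dh_actual = 51.0 / 64.5
eta_s = 0.7907

0.7907


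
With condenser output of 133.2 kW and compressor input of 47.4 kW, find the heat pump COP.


COP_hp = Q_cond / W
COP_hp = 133.2 / 47.4
COP_hp = 2.81

2.81


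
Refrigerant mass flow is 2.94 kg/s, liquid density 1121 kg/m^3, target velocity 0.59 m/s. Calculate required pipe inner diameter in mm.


A = m_dot / (rho * v) = 2.94 / (1121 * 0.59) = 0.004445183628 m^2
d = sqrt(4*A/pi) * 1000
d = 75.2 mm

75.2


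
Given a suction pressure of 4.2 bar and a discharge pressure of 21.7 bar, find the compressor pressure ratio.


PR = P_high / P_low
PR = 21.7 / 4.2
PR = 5.167

5.167


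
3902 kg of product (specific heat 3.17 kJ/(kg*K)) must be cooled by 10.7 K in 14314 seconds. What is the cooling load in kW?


Q = m * cp * dT / t
Q = 3902 * 3.17 * 10.7 / 14314
Q = 9.246 kW

9.246


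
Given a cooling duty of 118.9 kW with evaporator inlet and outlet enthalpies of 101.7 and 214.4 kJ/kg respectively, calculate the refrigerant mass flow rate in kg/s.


dh = 214.4 - 101.7 = 112.7 kJ/kg
m_dot = Q / dh = 118.9 / 112.7 = 1.055 kg/s

1.055


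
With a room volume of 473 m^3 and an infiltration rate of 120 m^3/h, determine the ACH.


ACH = flow / volume
ACH = 120 / 473
ACH = 0.254

0.254


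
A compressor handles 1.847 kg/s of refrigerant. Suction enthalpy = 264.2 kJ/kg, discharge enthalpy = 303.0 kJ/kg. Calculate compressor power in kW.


dh = 303.0 - 264.2 = 38.8 kJ/kg
W = m_dot * dh = 1.847 * 38.8 = 71.66 kW

71.66


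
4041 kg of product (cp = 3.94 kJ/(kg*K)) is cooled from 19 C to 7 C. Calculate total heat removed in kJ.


dT = 19 - (7) = 12 K
Q = m * cp * dT = 4041 * 3.94 * 12
Q = 191058 kJ

191058


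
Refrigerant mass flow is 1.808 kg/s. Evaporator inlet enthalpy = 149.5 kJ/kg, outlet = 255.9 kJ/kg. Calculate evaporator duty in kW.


dh = 255.9 - 149.5 = 106.4 kJ/kg
Q_evap = m_dot * dh = 1.808 * 106.4
Q_evap = 192.37 kW

192.37


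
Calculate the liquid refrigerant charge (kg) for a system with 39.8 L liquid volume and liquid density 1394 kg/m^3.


Charge = V * rho / 1000
Charge = 39.8 * 1394 / 1000
Charge = 55.48 kg

55.48


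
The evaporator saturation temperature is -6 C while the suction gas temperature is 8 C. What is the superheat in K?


Superheat = T_suction - T_evap
Superheat = 8 - (-6)
Superheat = 14 K

14


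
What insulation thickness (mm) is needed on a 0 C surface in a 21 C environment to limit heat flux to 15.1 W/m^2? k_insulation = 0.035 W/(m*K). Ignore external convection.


dT = 21 - (0) = 21 K
thickness = k * dT / q_max * 1000
thickness = 0.035 * 21 / 15.1 * 1000
thickness = 48.7 mm

48.7


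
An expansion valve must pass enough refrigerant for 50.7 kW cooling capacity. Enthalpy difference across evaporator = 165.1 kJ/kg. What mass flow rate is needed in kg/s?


m_dot = Q / dh
m_dot = 50.7 / 165.1
m_dot = 0.3071 kg/s

0.3071


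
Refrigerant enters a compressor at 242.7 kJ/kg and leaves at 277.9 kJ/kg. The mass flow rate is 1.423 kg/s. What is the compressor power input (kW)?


dh = 277.9 - 242.7 = 35.2 kJ/kg
W = m_dot * dh = 1.423 * 35.2 = 50.09 kW

50.09


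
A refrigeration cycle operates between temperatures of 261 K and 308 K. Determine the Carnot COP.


dT = 308 - 261 = 47 K
COP_carnot = T_cold / dT = 261 / 47
COP_carnot = 5.553

5.553


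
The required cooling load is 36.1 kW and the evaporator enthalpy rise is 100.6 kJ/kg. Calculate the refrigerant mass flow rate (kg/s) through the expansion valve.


m_dot = Q / dh
m_dot = 36.1 / 100.6
m_dot = 0.3588 kg/s

0.3588


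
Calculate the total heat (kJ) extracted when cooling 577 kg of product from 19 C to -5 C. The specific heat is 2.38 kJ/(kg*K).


dT = 19 - (-5) = 24 K
Q = m * cp * dT = 577 * 2.38 * 24
Q = 32958 kJ

32958


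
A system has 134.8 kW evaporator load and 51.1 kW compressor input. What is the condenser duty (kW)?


Q_cond = Q_evap + W
Q_cond = 134.8 + 51.1
Q_cond = 185.9 kW

185.9


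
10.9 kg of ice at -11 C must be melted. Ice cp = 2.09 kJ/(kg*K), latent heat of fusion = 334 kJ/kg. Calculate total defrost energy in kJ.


Sensible heat = cp * dT = 2.09 * 11 = 22.99 kJ/kg
Total per kg = 22.99 + 334 = 356.99 kJ/kg
Q = m * total = 10.9 * 356.99
Q = 3891.2 kJ

3891.2


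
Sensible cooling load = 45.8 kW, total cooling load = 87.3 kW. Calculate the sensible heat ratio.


SHR = Q_sensible / Q_total
SHR = 45.8 / 87.3
SHR = 0.525

0.525


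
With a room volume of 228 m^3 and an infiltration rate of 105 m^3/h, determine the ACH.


ACH = flow / volume
ACH = 105 / 228
ACH = 0.461

0.461


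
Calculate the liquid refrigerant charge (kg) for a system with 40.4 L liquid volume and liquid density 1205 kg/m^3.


Charge = V * rho / 1000
Charge = 40.4 * 1205 / 1000
Charge = 48.68 kg

48.68


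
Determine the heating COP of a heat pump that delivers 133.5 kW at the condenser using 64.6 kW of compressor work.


COP_hp = Q_cond / W
COP_hp = 133.5 / 64.6
COP_hp = 2.067

2.067


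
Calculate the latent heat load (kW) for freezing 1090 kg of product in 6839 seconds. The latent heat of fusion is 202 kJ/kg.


Q_lat = m * h_fg / t
Q_lat = 1090 * 202 / 6839
Q_lat = 32.19 kW

32.19


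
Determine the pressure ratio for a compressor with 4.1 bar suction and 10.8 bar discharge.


PR = P_high / P_low
PR = 10.8 / 4.1
PR = 2.634

2.634


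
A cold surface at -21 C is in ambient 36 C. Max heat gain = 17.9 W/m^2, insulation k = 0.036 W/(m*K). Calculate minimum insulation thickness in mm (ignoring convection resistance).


dT = 36 - (-21) = 57 K
thickness = k * dT / q_max * 1000
thickness = 0.036 * 57 / 17.9 * 1000
thickness = 114.6 mm

114.6


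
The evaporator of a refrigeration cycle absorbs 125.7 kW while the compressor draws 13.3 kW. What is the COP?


COP = Q_evap / W
COP = 125.7 / 13.3
COP = 9.451

9.451


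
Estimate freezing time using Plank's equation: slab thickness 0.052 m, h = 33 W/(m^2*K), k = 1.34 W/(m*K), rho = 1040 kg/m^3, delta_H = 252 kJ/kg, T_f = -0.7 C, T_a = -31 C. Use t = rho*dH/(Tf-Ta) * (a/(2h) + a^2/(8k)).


dT = -0.7 - (-31) = 30.3 K
term1 = a/(2h) = 0.052/(2*33) = 0.0007878787879
term2 = a^2/(8k) = 0.052^2/(8*1.34) = 0.000252238806
t = rho*dH*1000/dT * (term1 + term2)
t = 1040*252*1000/30.3 * (0.0007878787879 + 0.000252238806)
t = 8997 s

8997


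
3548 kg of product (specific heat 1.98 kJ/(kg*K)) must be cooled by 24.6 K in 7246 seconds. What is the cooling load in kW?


Q = m * cp * dT / t
Q = 3548 * 1.98 * 24.6 / 7246
Q = 23.85 kW

23.85


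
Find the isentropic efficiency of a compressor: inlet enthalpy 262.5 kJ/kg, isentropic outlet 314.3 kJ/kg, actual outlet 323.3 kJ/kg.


dh_ideal = 314.3 - 262.5 = 51.8 kJ/kg
dh_actual = 323.3 - 262.5 = 60.8 kJ/kg
eta_s = dh_ideal / dh_actual = 51.8 / 60.8
eta_s = 0.852

0.852


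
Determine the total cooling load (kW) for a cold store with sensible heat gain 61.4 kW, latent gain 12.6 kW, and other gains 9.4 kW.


Q_total = Q_s + Q_l + Q_misc
Q_total = 61.4 + 12.6 + 9.4
Q_total = 83.4 kW

83.4


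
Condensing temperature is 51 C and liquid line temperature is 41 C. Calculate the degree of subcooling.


Subcooling = T_cond - T_liquid
Subcooling = 51 - 41
Subcooling = 10 K

10


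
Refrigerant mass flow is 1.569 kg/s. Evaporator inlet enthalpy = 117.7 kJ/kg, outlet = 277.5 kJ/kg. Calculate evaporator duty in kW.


dh = 277.5 - 117.7 = 159.8 kJ/kg
Q_evap = m_dot * dh = 1.569 * 159.8
Q_evap = 250.73 kW

250.73


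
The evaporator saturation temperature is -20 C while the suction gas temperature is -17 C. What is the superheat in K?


Superheat = T_suction - T_evap
Superheat = -17 - (-20)
Superheat = 3 K

3


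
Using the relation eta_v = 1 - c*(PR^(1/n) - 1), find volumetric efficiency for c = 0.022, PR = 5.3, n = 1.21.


PR^(1/n) = 5.3^(1/1.21) = 3.96803139
eta_v = 1 - 0.022 * (3.96803139 - 1)
eta_v = 0.9347

0.9347


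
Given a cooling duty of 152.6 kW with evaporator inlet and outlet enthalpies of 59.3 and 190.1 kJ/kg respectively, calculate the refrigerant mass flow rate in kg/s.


dh = 190.1 - 59.3 = 130.8 kJ/kg
m_dot = Q / dh = 152.6 / 130.8 = 1.1667 kg/s

1.1667


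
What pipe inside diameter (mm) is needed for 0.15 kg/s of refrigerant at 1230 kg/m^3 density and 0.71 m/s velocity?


A = m_dot / (rho * v) = 0.15 / (1230 * 0.71) = 0.000171762281 m^2
d = sqrt(4*A/pi) * 1000
d = 14.8 mm

14.8


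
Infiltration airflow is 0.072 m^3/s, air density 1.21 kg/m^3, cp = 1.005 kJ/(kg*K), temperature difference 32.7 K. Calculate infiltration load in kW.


Q = V_dot * rho * cp * dT
Q = 0.072 * 1.21 * 1.005 * 32.7
Q = 2.863 kW

2.863


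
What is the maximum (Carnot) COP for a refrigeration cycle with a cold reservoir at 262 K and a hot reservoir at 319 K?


dT = 319 - 262 = 57 K
COP_carnot = T_cold / dT = 262 / 57
COP_carnot = 4.596

4.596


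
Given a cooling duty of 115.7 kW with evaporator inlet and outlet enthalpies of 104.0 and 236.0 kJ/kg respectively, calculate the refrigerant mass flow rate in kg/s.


dh = 236.0 - 104.0 = 132.0 kJ/kg
m_dot = Q / dh = 115.7 / 132.0 = 0.8765 kg/s

0.8765


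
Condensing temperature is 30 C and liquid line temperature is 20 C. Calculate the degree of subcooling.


Subcooling = T_cond - T_liquid
Subcooling = 30 - 20
Subcooling = 10 K

10


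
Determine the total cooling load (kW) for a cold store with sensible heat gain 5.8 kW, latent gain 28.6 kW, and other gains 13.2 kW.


Q_total = Q_s + Q_l + Q_misc
Q_total = 5.8 + 28.6 + 13.2
Q_total = 47.6 kW

47.6


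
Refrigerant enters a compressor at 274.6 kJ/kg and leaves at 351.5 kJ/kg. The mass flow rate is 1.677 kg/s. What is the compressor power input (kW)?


dh = 351.5 - 274.6 = 76.9 kJ/kg
W = m_dot * dh = 1.677 * 76.9 = 128.96 kW

128.96


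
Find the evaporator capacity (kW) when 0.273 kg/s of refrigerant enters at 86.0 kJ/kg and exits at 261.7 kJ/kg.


dh = 261.7 - 86.0 = 175.7 kJ/kg
Q_evap = m_dot * dh = 0.273 * 175.7
Q_evap = 47.97 kW

47.97


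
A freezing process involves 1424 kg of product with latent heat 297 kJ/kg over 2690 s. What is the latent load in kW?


Q_lat = m * h_fg / t
Q_lat = 1424 * 297 / 2690
Q_lat = 157.22 kW

157.22


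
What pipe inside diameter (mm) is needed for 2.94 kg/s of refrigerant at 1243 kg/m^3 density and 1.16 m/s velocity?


A = m_dot / (rho * v) = 2.94 / (1243 * 1.16) = 0.002039004633 m^2
d = sqrt(4*A/pi) * 1000
d = 51.0 mm

51.0


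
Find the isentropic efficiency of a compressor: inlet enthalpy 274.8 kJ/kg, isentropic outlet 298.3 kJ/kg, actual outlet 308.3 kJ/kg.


dh_ideal = 298.3 - 274.8 = 23.5 kJ/kg
dh_actual = 308.3 - 274.8 = 33.5 kJ/kg
eta_s = dh_ideal / dh_actual = 23.5 / 33.5
eta_s = 0.7015

0.7015


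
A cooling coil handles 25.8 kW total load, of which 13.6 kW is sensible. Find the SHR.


SHR = Q_sensible / Q_total
SHR = 13.6 / 25.8
SHR = 0.527

0.527


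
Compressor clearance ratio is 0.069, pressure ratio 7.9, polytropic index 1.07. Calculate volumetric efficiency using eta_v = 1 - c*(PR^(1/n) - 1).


PR^(1/n) = 7.9^(1/1.07) = 6.90086964
eta_v = 1 - 0.069 * (6.90086964 - 1)
eta_v = 0.5928

0.5928


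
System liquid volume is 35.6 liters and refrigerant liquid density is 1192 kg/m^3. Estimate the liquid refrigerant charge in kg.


Charge = V * rho / 1000
Charge = 35.6 * 1192 / 1000
Charge = 42.44 kg

42.44


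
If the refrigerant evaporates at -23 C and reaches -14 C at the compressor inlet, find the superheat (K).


Superheat = T_suction - T_evap
Superheat = -14 - (-23)
Superheat = 9 K

9


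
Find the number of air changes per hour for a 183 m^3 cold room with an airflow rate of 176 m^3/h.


ACH = flow / volume
ACH = 176 / 183
ACH = 0.962

0.962


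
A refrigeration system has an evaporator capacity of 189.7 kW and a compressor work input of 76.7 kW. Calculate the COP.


COP = Q_evap / W
COP = 189.7 / 76.7
COP = 2.473

2.473


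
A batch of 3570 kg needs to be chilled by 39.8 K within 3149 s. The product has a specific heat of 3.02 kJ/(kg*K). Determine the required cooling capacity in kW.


Q = m * cp * dT / t
Q = 3570 * 3.02 * 39.8 / 3149
Q = 136.265 kW

136.265


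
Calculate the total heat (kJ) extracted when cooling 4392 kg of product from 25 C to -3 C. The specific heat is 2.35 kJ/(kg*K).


dT = 25 - (-3) = 28 K
Q = m * cp * dT = 4392 * 2.35 * 28
Q = 288994 kJ

288994


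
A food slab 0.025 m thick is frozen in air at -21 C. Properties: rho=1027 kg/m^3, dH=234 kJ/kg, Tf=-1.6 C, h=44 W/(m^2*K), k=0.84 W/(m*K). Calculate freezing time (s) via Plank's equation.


dT = -1.6 - (-21) = 19.4 K
term1 = a/(2h) = 0.025/(2*44) = 0.0002840909091
term2 = a^2/(8k) = 0.025^2/(8*0.84) = 0.00009300595238
t = rho*dH*1000/dT * (term1 + term2)
t = 1027*234*1000/19.4 * (0.0002840909091 + 0.00009300595238)
t = 4671 s

4671


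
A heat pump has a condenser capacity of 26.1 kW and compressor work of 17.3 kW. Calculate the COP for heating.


COP_hp = Q_cond / W
COP_hp = 26.1 / 17.3
COP_hp = 1.509

1.509


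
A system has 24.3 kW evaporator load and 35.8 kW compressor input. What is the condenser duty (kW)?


Q_cond = Q_evap + W
Q_cond = 24.3 + 35.8
Q_cond = 60.1 kW

60.1


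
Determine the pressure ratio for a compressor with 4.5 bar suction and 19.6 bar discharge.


PR = P_high / P_low
PR = 19.6 / 4.5
PR = 4.356

4.356


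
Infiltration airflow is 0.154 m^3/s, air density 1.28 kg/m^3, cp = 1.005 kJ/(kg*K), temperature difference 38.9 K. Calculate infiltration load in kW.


Q = V_dot * rho * cp * dT
Q = 0.154 * 1.28 * 1.005 * 38.9
Q = 7.706 kW

7.706


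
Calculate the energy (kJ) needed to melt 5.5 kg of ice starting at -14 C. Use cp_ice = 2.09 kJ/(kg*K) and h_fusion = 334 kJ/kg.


Sensible heat = cp * dT = 2.09 * 14 = 29.26 kJ/kg
Total per kg = 29.26 + 334 = 363.26 kJ/kg
Q = m * total = 5.5 * 363.26
Q = 1997.9 kJ

1997.9


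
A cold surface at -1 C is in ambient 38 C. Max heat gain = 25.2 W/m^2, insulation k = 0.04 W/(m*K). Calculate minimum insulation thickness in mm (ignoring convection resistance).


dT = 38 - (-1) = 39 K
thickness = k * dT / q_max * 1000
thickness = 0.04 * 39 / 25.2 * 1000
thickness = 61.9 mm

61.9


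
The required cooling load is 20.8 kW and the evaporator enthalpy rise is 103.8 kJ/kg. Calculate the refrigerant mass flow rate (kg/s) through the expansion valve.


m_dot = Q / dh
m_dot = 20.8 / 103.8
m_dot = 0.2004 kg/s

0.2004


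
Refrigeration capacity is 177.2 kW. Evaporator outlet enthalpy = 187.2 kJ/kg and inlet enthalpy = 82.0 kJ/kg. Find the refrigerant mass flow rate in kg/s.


dh = 187.2 - 82.0 = 105.2 kJ/kg
m_dot = Q / dh = 177.2 / 105.2 = 1.6844 kg/s

1.6844


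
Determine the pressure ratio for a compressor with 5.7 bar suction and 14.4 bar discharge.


PR = P_high / P_low
PR = 14.4 / 5.7
PR = 2.526

2.526


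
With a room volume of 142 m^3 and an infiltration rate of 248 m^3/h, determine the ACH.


ACH = flow / volume
ACH = 248 / 142
ACH = 1.746

1.746


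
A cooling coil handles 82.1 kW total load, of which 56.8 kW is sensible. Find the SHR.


SHR = Q_sensible / Q_total
SHR = 56.8 / 82.1
SHR = 0.692

0.692


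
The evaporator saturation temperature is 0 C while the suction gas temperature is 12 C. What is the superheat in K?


Superheat = T_suction - T_evap
Superheat = 12 - (0)
Superheat = 12 K

12


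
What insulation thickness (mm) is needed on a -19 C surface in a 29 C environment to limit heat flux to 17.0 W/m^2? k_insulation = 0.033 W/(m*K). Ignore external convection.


dT = 29 - (-19) = 48 K
thickness = k * dT / q_max * 1000
thickness = 0.033 * 48 / 17.0 * 1000
thickness = 93.2 mm

93.2


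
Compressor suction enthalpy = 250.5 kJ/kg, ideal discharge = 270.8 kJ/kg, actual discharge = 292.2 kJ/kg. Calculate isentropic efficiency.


dh_ideal = 270.8 - 250.5 = 20.3 kJ/kg
dh_actual = 292.2 - 250.5 = 41.7 kJ/kg
eta_s = dh_ideal / dh_actual = 20.3 / 41.7
eta_s = 0.4868

0.4868


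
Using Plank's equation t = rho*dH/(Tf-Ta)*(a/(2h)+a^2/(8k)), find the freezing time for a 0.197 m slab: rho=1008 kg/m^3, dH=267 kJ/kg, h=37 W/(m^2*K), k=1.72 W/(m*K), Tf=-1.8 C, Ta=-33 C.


dT = -1.8 - (-33) = 31.2 K
term1 = a/(2h) = 0.197/(2*37) = 0.002662162162
term2 = a^2/(8k) = 0.197^2/(8*1.72) = 0.002820421512
t = rho*dH*1000/dT * (term1 + term2)
t = 1008*267*1000/31.2 * (0.002662162162 + 0.002820421512)
t = 47294 s

47294


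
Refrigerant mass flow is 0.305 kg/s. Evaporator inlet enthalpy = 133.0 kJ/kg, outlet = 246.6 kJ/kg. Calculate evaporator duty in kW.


dh = 246.6 - 133.0 = 113.6 kJ/kg
Q_evap = m_dot * dh = 0.305 * 113.6
Q_evap = 34.65 kW

34.65


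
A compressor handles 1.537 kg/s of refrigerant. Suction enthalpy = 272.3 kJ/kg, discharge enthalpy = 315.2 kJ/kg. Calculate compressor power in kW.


dh = 315.2 - 272.3 = 42.9 kJ/kg
W = m_dot * dh = 1.537 * 42.9 = 65.94 kW

65.94


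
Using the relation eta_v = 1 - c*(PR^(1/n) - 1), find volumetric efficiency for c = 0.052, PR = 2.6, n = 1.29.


PR^(1/n) = 2.6^(1/1.29) = 2.09741691
eta_v = 1 - 0.052 * (2.09741691 - 1)
eta_v = 0.9429

0.9429


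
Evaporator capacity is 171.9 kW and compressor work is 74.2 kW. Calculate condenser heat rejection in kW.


Q_cond = Q_evap + W
Q_cond = 171.9 + 74.2
Q_cond = 246.1 kW

246.1


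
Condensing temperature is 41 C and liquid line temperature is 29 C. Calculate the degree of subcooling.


Subcooling = T_cond - T_liquid
Subcooling = 41 - 29
Subcooling = 12 K

12


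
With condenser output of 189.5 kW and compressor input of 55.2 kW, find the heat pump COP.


COP_hp = Q_cond / W
COP_hp = 189.5 / 55.2
COP_hp = 3.433

3.433


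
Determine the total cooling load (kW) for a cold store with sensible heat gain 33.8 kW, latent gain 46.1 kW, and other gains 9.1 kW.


Q_total = Q_s + Q_l + Q_misc
Q_total = 33.8 + 46.1 + 9.1
Q_total = 89.0 kW

89.0


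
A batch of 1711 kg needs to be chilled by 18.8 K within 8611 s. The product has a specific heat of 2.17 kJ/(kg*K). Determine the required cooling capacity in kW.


Q = m * cp * dT / t
Q = 1711 * 2.17 * 18.8 / 8611
Q = 8.106 kW

8.106


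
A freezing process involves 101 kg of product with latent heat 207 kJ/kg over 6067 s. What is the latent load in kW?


Q_lat = m * h_fg / t
Q_lat = 101 * 207 / 6067
Q_lat = 3.45 kW

3.45


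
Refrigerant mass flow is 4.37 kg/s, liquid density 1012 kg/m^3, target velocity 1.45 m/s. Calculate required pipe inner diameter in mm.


A = m_dot / (rho * v) = 4.37 / (1012 * 1.45) = 0.002978056426 m^2
d = sqrt(4*A/pi) * 1000
d = 61.6 mm

61.6


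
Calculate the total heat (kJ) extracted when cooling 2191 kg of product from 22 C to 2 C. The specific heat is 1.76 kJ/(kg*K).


dT = 22 - (2) = 20 K
Q = m * cp * dT = 2191 * 1.76 * 20
Q = 77123 kJ

77123


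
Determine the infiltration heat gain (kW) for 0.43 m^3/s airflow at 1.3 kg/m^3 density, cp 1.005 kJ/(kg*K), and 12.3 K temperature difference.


Q = V_dot * rho * cp * dT
Q = 0.43 * 1.3 * 1.005 * 12.3
Q = 6.91 kW

6.91


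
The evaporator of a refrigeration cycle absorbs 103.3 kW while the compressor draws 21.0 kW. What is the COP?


COP = Q_evap / W
COP = 103.3 / 21.0
COP = 4.919

4.919


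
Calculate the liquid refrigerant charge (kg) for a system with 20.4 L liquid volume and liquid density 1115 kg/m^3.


Charge = V * rho / 1000
Charge = 20.4 * 1115 / 1000
Charge = 22.75 kg

22.75


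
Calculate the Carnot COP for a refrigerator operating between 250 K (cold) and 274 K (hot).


dT = 274 - 250 = 24 K
COP_carnot = T_cold / dT = 250 / 24
COP_carnot = 10.417

10.417


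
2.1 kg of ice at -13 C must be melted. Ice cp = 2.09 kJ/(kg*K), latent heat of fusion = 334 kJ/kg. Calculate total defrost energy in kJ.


Sensible heat = cp * dT = 2.09 * 13 = 27.17 kJ/kg
Total per kg = 27.17 + 334 = 361.17 kJ/kg
Q = m * total = 2.1 * 361.17
Q = 758.5 kJ

758.5


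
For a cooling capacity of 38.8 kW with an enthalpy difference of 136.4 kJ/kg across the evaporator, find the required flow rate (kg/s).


m_dot = Q / dh
m_dot = 38.8 / 136.4
m_dot = 0.2845 kg/s

0.2845


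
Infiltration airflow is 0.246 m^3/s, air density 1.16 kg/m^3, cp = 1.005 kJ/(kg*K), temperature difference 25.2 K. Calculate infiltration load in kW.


Q = V_dot * rho * cp * dT
Q = 0.246 * 1.16 * 1.005 * 25.2
Q = 7.227 kW

7.227


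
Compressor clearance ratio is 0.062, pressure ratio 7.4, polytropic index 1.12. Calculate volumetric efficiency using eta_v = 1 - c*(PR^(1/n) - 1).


PR^(1/n) = 7.4^(1/1.12) = 5.97172431
eta_v = 1 - 0.062 * (5.97172431 - 1)
eta_v = 0.6918

0.6918


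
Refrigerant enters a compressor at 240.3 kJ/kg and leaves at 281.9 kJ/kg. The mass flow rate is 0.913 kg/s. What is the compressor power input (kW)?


dh = 281.9 - 240.3 = 41.6 kJ/kg
W = m_dot * dh = 0.913 * 41.6 = 37.98 kW

37.98


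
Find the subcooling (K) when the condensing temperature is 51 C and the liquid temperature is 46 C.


Subcooling = T_cond - T_liquid
Subcooling = 51 - 46
Subcooling = 5 K

5


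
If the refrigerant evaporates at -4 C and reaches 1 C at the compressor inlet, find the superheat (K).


Superheat = T_suction - T_evap
Superheat = 1 - (-4)
Superheat = 5 K

5


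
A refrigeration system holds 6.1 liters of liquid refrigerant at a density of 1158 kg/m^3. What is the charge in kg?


Charge = V * rho / 1000
Charge = 6.1 * 1158 / 1000
Charge = 7.06 kg

7.06


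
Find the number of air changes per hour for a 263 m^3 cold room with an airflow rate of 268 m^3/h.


ACH = flow / volume
ACH = 268 / 263
ACH = 1.019

1.019


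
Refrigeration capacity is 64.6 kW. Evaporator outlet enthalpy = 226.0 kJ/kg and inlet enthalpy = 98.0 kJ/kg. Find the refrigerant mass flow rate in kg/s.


dh = 226.0 - 98.0 = 128.0 kJ/kg
m_dot = Q / dh = 64.6 / 128.0 = 0.5047 kg/s

0.5047


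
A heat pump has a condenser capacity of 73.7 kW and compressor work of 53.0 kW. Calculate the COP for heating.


COP_hp = Q_cond / W
COP_hp = 73.7 / 53.0
COP_hp = 1.391

1.391


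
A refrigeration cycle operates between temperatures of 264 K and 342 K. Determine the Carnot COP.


dT = 342 - 264 = 78 K
COP_carnot = T_cold / dT = 264 / 78
COP_carnot = 3.385

3.385


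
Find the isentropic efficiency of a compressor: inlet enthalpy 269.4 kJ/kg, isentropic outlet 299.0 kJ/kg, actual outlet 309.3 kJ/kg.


dh_ideal = 299.0 - 269.4 = 29.6 kJ/kg
dh_actual = 309.3 - 269.4 = 39.9 kJ/kg
eta_s = dh_ideal / dh_actual = 29.6 / 39.9
eta_s = 0.7419

0.7419


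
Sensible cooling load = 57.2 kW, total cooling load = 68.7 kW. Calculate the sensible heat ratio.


SHR = Q_sensible / Q_total
SHR = 57.2 / 68.7
SHR = 0.833

0.833


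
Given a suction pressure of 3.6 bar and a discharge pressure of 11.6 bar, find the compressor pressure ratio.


PR = P_high / P_low
PR = 11.6 / 3.6
PR = 3.222

3.222


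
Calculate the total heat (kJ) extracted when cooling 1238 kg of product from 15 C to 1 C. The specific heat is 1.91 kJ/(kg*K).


dT = 15 - (1) = 14 K
Q = m * cp * dT = 1238 * 1.91 * 14
Q = 33104 kJ

33104


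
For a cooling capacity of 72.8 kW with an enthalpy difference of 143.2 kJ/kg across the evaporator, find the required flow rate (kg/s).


m_dot = Q / dh
m_dot = 72.8 / 143.2
m_dot = 0.5084 kg/s

0.5084


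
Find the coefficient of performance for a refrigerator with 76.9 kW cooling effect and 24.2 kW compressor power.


COP = Q_evap / W
COP = 76.9 / 24.2
COP = 3.178

3.178


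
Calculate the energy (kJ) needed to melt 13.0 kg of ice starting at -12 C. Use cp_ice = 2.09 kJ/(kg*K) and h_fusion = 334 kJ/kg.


Sensible heat = cp * dT = 2.09 * 12 = 25.08 kJ/kg
Total per kg = 25.08 + 334 = 359.08 kJ/kg
Q = m * total = 13.0 * 359.08
Q = 4668.0 kJ

4668.0


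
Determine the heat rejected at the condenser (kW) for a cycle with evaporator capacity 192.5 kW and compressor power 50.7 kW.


Q_cond = Q_evap + W
Q_cond = 192.5 + 50.7
Q_cond = 243.2 kW

243.2


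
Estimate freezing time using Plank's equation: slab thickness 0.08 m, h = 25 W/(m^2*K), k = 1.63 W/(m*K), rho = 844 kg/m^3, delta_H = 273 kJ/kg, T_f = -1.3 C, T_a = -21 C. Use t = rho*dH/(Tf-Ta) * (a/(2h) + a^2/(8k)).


dT = -1.3 - (-21) = 19.7 K
term1 = a/(2h) = 0.08/(2*25) = 0.0016
term2 = a^2/(8k) = 0.08^2/(8*1.63) = 0.000490797546
t = rho*dH*1000/dT * (term1 + term2)
t = 844*273*1000/19.7 * (0.0016 + 0.000490797546)
t = 24454 s

24454


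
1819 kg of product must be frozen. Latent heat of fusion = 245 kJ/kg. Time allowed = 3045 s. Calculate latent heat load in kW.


Q_lat = m * h_fg / t
Q_lat = 1819 * 245 / 3045
Q_lat = 146.36 kW

146.36


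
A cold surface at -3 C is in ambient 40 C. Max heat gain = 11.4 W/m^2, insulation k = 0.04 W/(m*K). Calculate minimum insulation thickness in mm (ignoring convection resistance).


dT = 40 - (-3) = 43 K
thickness = k * dT / q_max * 1000
thickness = 0.04 * 43 / 11.4 * 1000
thickness = 150.9 mm

150.9


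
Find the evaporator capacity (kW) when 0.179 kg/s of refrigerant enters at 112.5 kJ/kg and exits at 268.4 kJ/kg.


dh = 268.4 - 112.5 = 155.9 kJ/kg
Q_evap = m_dot * dh = 0.179 * 155.9
Q_evap = 27.91 kW

27.91


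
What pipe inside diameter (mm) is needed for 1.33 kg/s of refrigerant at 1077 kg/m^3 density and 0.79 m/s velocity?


A = m_dot / (rho * v) = 1.33 / (1077 * 0.79) = 0.001563179484 m^2
d = sqrt(4*A/pi) * 1000
d = 44.6 mm

44.6


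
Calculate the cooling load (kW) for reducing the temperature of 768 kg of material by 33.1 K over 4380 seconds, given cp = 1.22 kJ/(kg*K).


Q = m * cp * dT / t
Q = 768 * 1.22 * 33.1 / 4380
Q = 7.081 kW

7.081


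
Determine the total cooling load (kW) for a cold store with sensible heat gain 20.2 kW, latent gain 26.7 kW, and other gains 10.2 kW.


Q_total = Q_s + Q_l + Q_misc
Q_total = 20.2 + 26.7 + 10.2
Q_total = 57.1 kW

57.1


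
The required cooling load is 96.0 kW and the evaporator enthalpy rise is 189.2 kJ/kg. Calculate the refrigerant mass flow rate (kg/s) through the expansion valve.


m_dot = Q / dh
m_dot = 96.0 / 189.2
m_dot = 0.5074 kg/s

0.5074


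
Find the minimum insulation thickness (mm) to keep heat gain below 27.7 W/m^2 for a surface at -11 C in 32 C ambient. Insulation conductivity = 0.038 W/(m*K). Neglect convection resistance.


dT = 32 - (-11) = 43 K
thickness = k * dT / q_max * 1000
thickness = 0.038 * 43 / 27.7 * 1000
thickness = 59.0 mm

59.0


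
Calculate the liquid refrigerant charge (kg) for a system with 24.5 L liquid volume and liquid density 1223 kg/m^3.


Charge = V * rho / 1000
Charge = 24.5 * 1223 / 1000
Charge = 29.96 kg

29.96


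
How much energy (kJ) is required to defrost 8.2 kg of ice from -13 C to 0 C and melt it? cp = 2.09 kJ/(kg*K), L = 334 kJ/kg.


Sensible heat = cp * dT = 2.09 * 13 = 27.17 kJ/kg
Total per kg = 27.17 + 334 = 361.17 kJ/kg
Q = m * total = 8.2 * 361.17
Q = 2961.6 kJ

2961.6


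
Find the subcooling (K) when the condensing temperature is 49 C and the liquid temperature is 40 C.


Subcooling = T_cond - T_liquid
Subcooling = 49 - 40
Subcooling = 9 K

9


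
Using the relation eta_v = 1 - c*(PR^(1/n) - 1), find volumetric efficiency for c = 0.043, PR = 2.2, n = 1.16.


PR^(1/n) = 2.2^(1/1.16) = 1.97329478
eta_v = 1 - 0.043 * (1.97329478 - 1)
eta_v = 0.9581

0.9581


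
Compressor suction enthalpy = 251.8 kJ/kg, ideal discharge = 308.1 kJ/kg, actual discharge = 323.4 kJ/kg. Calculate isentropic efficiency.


dh_ideal = 308.1 - 251.8 = 56.3 kJ/kg
dh_actual = 323.4 - 251.8 = 71.6 kJ/kg
eta_s = dh_ideal / dh_actual = 56.3 / 71.6
eta_s = 0.7863

0.7863


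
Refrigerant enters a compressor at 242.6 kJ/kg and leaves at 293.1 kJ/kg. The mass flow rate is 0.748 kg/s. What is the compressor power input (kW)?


dh = 293.1 - 242.6 = 50.5 kJ/kg
W = m_dot * dh = 0.748 * 50.5 = 37.77 kW

37.77


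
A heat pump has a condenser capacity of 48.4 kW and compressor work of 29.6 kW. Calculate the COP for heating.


COP_hp = Q_cond / W
COP_hp = 48.4 / 29.6
COP_hp = 1.635

1.635


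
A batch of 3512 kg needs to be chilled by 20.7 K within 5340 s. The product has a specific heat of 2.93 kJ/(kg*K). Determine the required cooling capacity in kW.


Q = m * cp * dT / t
Q = 3512 * 2.93 * 20.7 / 5340
Q = 39.889 kW

39.889


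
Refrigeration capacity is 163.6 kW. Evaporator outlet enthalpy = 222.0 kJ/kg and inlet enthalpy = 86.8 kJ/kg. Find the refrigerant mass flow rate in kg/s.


dh = 222.0 - 86.8 = 135.2 kJ/kg
m_dot = Q / dh = 163.6 / 135.2 = 1.2101 kg/s

1.2101


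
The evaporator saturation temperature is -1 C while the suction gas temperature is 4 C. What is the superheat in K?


Superheat = T_suction - T_evap
Superheat = 4 - (-1)
Superheat = 5 K

5


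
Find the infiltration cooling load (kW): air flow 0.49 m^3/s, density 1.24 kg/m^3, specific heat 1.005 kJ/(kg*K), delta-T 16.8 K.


Q = V_dot * rho * cp * dT
Q = 0.49 * 1.24 * 1.005 * 16.8
Q = 10.259 kW

10.259


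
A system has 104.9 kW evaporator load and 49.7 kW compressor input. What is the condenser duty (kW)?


Q_cond = Q_evap + W
Q_cond = 104.9 + 49.7
Q_cond = 154.6 kW

154.6


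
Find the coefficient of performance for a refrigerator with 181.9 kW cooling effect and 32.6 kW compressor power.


COP = Q_evap / W
COP = 181.9 / 32.6
COP = 5.58

5.58


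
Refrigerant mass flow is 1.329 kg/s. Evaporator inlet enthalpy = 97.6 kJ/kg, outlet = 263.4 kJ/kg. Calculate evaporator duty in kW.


dh = 263.4 - 97.6 = 165.8 kJ/kg
Q_evap = m_dot * dh = 1.329 * 165.8
Q_evap = 220.35 kW

220.35


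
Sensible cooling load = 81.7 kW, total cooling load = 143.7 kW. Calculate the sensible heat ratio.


SHR = Q_sensible / Q_total
SHR = 81.7 / 143.7
SHR = 0.569

0.569


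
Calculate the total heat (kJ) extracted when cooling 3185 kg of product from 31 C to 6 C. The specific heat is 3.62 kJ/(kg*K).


dT = 31 - (6) = 25 K
Q = m * cp * dT = 3185 * 3.62 * 25
Q = 288243 kJ

288243


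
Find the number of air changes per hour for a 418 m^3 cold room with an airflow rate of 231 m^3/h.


ACH = flow / volume
ACH = 231 / 418
ACH = 0.553

0.553


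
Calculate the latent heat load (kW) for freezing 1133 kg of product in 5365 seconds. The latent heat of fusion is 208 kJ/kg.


Q_lat = m * h_fg / t
Q_lat = 1133 * 208 / 5365
Q_lat = 43.93 kW

43.93


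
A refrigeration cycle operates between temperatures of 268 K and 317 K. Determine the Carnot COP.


dT = 317 - 268 = 49 K
COP_carnot = T_cold / dT = 268 / 49
COP_carnot = 5.469

5.469


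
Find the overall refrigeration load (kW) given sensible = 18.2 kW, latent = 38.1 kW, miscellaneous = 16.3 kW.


Q_total = Q_s + Q_l + Q_misc
Q_total = 18.2 + 38.1 + 16.3
Q_total = 72.6 kW

72.6


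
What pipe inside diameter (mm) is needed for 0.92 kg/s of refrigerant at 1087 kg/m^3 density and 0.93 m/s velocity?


A = m_dot / (rho * v) = 0.92 / (1087 * 0.93) = 0.000910071124 m^2
d = sqrt(4*A/pi) * 1000
d = 34.0 mm

34.0


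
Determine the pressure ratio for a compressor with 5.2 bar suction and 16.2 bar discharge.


PR = P_high / P_low
PR = 16.2 / 5.2
PR = 3.115

3.115


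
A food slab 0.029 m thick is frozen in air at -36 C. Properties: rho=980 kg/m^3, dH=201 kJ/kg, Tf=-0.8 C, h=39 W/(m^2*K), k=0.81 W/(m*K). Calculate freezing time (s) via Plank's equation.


dT = -0.8 - (-36) = 35.2 K
term1 = a/(2h) = 0.029/(2*39) = 0.0003717948718
term2 = a^2/(8k) = 0.029^2/(8*0.81) = 0.0001297839506
t = rho*dH*1000/dT * (term1 + term2)
t = 980*201*1000/35.2 * (0.0003717948718 + 0.0001297839506)
t = 2807 s

2807


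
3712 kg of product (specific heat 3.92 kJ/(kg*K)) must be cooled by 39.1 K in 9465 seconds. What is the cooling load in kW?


Q = m * cp * dT / t
Q = 3712 * 3.92 * 39.1 / 9465
Q = 60.11 kW

60.11


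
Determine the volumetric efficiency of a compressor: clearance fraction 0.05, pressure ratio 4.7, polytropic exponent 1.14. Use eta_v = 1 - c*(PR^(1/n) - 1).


PR^(1/n) = 4.7^(1/1.14) = 3.88650763
eta_v = 1 - 0.05 * (3.88650763 - 1)
eta_v = 0.8557

0.8557


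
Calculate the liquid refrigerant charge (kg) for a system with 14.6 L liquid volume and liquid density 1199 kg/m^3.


Charge = V * rho / 1000
Charge = 14.6 * 1199 / 1000
Charge = 17.51 kg

17.51


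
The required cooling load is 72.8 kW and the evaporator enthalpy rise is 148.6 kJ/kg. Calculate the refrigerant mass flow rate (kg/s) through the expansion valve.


m_dot = Q / dh
m_dot = 72.8 / 148.6
m_dot = 0.4899 kg/s

0.4899


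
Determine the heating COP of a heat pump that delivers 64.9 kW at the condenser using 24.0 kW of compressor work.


COP_hp = Q_cond / W
COP_hp = 64.9 / 24.0
COP_hp = 2.704

2.704


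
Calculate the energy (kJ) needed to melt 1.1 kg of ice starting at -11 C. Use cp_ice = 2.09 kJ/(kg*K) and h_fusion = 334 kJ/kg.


Sensible heat = cp * dT = 2.09 * 11 = 22.99 kJ/kg
Total per kg = 22.99 + 334 = 356.99 kJ/kg
Q = m * total = 1.1 * 356.99
Q = 392.7 kJ

392.7


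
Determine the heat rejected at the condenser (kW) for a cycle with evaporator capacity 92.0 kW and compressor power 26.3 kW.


Q_cond = Q_evap + W
Q_cond = 92.0 + 26.3
Q_cond = 118.3 kW

118.3


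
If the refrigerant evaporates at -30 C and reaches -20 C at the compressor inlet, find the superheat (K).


Superheat = T_suction - T_evap
Superheat = -20 - (-30)
Superheat = 10 K

10


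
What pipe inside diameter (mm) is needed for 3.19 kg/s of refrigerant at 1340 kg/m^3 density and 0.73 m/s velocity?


A = m_dot / (rho * v) = 3.19 / (1340 * 0.73) = 0.003261091801 m^2
d = sqrt(4*A/pi) * 1000
d = 64.4 mm

64.4


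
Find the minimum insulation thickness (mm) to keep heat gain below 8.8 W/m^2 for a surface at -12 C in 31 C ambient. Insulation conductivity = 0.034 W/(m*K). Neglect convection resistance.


dT = 31 - (-12) = 43 K
thickness = k * dT / q_max * 1000
thickness = 0.034 * 43 / 8.8 * 1000
thickness = 166.1 mm

166.1


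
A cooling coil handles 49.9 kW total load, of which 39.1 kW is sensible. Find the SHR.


SHR = Q_sensible / Q_total
SHR = 39.1 / 49.9
SHR = 0.784

0.784


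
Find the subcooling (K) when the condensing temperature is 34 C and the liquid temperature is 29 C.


Subcooling = T_cond - T_liquid
Subcooling = 34 - 29
Subcooling = 5 K

5


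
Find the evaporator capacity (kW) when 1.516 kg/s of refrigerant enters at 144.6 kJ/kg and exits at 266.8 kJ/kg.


dh = 266.8 - 144.6 = 122.2 kJ/kg
Q_evap = m_dot * dh = 1.516 * 122.2
Q_evap = 185.26 kW

185.26


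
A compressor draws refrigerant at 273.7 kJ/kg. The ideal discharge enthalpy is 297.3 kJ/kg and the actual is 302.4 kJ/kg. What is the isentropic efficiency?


dh_ideal = 297.3 - 273.7 = 23.6 kJ/kg
dh_actual = 302.4 - 273.7 = 28.7 kJ/kg
eta_s = dh_ideal / dh_actual = 23.6 / 28.7
eta_s = 0.8223

0.8223


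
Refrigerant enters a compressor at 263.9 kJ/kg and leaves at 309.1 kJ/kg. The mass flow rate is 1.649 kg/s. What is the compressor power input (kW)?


dh = 309.1 - 263.9 = 45.2 kJ/kg
W = m_dot * dh = 1.649 * 45.2 = 74.53 kW

74.53


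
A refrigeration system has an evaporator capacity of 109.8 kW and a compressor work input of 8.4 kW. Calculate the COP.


COP = Q_evap / W
COP = 109.8 / 8.4
COP = 13.071

13.071


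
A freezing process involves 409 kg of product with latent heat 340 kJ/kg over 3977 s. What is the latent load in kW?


Q_lat = m * h_fg / t
Q_lat = 409 * 340 / 3977
Q_lat = 34.97 kW

34.97


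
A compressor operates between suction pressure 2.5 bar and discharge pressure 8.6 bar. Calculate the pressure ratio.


PR = P_high / P_low
PR = 8.6 / 2.5
PR = 3.44

3.44
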